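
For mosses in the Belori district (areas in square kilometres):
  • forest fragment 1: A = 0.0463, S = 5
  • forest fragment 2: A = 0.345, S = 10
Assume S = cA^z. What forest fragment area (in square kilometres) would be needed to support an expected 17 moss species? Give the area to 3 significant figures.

1.61 square kilometres

z = ln(10/5) / ln(0.345/0.0463) = 0.6931 / 2.0084 = 0.3451
c = 5 / 0.0463^0.3451 = 5 / 0.3463 = 14.44
A = (17/14.44)^(1/0.3451) ⇒ ln A = ln(1.177)/0.3451 = 0.4733
A = e^0.4733 ≈ 1.605 square kilometres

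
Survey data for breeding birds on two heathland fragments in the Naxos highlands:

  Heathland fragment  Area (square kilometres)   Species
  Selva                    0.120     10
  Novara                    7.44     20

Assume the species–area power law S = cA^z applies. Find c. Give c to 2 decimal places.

z = ln(S₂/S₁) / ln(A₂/A₁) = ln(20/10) / ln(7.44/0.12) = 0.6931 / 4.1271 = 0.1679
c = S₁ / A₁^z = 10 / 0.12^0.1679 = 10 / 0.7004 = 14.28

14.28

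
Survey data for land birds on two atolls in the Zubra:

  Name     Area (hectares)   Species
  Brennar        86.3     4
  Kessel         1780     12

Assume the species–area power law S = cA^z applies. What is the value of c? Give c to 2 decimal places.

z = ln(S₂/S₁) / ln(A₂/A₁) = ln(12/4) / ln(1780/86.3) = 1.0986 / 3.0265 = 0.3630
c = S₁ / A₁^z = 4 / 86.3^0.3630 = 4 / 5.044 = 0.7931

0.79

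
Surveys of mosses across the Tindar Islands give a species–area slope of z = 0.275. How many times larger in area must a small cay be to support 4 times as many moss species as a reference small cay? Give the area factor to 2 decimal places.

154.64

(A₂/A₁)^0.275 = 4, so A₂/A₁ = 4^(1/0.275) = 4^3.636
ln(A₂/A₁) = ln 4 / 0.275 = 1.3863 / 0.275 = 5.0411
A₂/A₁ = e^5.0411 ≈ 154.6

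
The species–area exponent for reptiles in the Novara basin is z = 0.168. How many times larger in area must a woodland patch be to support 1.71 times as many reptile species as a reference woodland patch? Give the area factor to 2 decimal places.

(A₂/A₁)^0.168 = 1.71, so A₂/A₁ = 1.71^(1/0.168) = 1.71^5.952
ln(A₂/A₁) = ln 1.71 / 0.168 = 0.5365 / 0.168 = 3.1934
A₂/A₁ = e^3.1934 ≈ 24.37

24.37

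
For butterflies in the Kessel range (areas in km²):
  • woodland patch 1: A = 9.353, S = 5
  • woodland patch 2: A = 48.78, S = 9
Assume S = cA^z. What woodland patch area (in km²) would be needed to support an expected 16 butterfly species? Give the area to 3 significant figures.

z = ln(9/5) / ln(48.78/9.353) = 0.5878 / 1.6516 = 0.3559
c = 5 / 9.353^0.3559 = 5 / 2.216 = 2.256
A = (16/2.256)^(1/0.3559) ⇒ ln A = ln(7.091)/0.3559 = 5.5040
A = e^5.5040 ≈ 245.7 km²

246 km²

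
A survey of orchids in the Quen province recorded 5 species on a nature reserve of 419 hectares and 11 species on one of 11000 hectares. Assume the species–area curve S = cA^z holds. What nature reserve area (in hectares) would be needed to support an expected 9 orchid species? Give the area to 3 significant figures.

z = ln(11/5) / ln(11000/419) = 0.7885 / 3.2678 = 0.2413
c = 5 / 419^0.2413 = 5 / 4.292 = 1.165
A = (9/1.165)^(1/0.2413) ⇒ ln A = ln(7.726)/0.2413 = 8.4740
A = e^8.4740 ≈ 4788 hectares

4790 hectares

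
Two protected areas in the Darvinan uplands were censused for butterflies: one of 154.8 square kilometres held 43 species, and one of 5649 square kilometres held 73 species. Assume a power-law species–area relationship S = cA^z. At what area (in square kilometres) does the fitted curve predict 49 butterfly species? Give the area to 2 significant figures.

380 square kilometres

z = ln(73/43) / ln(5649/154.8) = 0.5293 / 3.5971 = 0.1471
c = 43 / 154.8^0.1471 = 43 / 2.1 = 20.48
A = (49/20.48)^(1/0.1471) ⇒ ln A = ln(2.393)/0.1471 = 5.9299
A = e^5.9299 ≈ 376.1 square kilometres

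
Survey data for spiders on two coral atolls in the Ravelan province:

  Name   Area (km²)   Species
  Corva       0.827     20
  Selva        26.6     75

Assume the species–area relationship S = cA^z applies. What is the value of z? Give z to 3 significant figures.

0.381

Taking logs: ln S = ln c + z ln A, so z = (ln S₂ − ln S₁)/(ln A₂ − ln A₁).
z = ln(75/20) / ln(26.6/0.827) = ln(3.75) / ln(32.16) = 1.3218 / 3.4709 = 0.3808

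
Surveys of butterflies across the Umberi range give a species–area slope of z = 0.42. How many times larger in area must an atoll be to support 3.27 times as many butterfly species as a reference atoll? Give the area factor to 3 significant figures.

16.8

(A₂/A₁)^0.42 = 3.27, so A₂/A₁ = 3.27^(1/0.42) = 3.27^2.381
ln(A₂/A₁) = ln 3.27 / 0.42 = 1.1848 / 0.42 = 2.8209
A₂/A₁ = e^2.8209 ≈ 16.79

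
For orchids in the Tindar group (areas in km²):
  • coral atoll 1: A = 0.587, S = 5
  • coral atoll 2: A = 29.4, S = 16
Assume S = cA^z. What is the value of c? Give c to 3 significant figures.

5.86

z = ln(S₂/S₁) / ln(A₂/A₁) = ln(16/5) / ln(29.4/0.587) = 1.1632 / 3.9137 = 0.2972
c = S₁ / A₁^z = 5 / 0.587^0.2972 = 5 / 0.8536 = 5.858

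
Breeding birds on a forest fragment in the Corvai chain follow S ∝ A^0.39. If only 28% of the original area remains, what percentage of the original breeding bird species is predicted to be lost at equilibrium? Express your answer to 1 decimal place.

39.1%

S_new/S_old = (A_new/A_old)^z = 0.28^0.39
= exp(0.39 × ln 0.28) = exp(0.39 × -1.2730) = exp(-0.4965) ≈ 0.6087
Fraction lost = 1 − 0.6087 = 0.3913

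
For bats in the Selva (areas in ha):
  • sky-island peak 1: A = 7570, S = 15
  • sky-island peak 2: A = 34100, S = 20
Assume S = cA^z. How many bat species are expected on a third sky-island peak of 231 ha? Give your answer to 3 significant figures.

z = ln(20/15) / ln(34100/7570) = 0.2877 / 1.5051 = 0.1911
c = 15 / 7570^0.1911 = 15 / 5.514 = 2.721
S₃ = 2.721 × 231^0.1911 = 2.721 × 2.83 ≈ 7.699

7.70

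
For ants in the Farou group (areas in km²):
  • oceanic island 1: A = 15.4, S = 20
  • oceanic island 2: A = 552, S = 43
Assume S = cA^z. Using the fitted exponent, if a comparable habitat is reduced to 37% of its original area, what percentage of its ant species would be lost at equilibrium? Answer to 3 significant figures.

19.2%

z = ln(43/20) / ln(552/15.4) = 0.7655 / 3.5792 = 0.2139
S_new/S_old = (A_new/A_old)^z = 0.37^0.2139 = exp(0.2139 × -0.9943) = 0.8084
Fraction lost = 1 − 0.8084 = 0.1916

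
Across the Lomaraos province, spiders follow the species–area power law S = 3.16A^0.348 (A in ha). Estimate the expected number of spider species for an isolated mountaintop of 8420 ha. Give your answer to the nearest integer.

S = 3.16 × 8420^0.348
ln S = ln 3.16 + 0.348 × ln 8420 = 1.1506 + 0.348 × 9.0384 = 4.2959
S = e^4.2959 ≈ 73.4

73 species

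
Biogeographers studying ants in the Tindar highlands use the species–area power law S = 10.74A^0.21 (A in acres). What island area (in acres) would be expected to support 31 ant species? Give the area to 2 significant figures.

31 = 10.74 × A^0.21  ⇒  A^0.21 = 31/10.74 = 2.886
ln A = ln(2.886) / 0.21 = 1.0600 / 0.21 = 5.0477
A = e^5.0477 ≈ 155.7 acres

160 acres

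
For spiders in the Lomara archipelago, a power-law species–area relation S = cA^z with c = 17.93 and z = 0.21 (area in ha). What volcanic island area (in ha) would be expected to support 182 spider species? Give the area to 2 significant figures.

182 = 17.93 × A^0.21  ⇒  A^0.21 = 182/17.93 = 10.15
ln A = ln(10.15) / 0.21 = 2.3175 / 0.21 = 11.0359
A = e^11.0359 ≈ 62060 ha

62000 ha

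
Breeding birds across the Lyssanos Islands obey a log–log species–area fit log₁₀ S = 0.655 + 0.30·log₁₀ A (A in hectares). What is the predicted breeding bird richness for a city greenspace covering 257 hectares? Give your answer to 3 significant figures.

S = 4.519 × 257^0.3 = 4.519 × 5.284 ≈ 23.88

23.9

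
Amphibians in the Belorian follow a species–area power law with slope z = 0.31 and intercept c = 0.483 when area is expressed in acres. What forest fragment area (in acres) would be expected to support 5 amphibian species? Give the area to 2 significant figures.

1900 acres

5 = 0.483 × A^0.31  ⇒  A^0.31 = 5/0.483 = 10.35
ln A = ln(10.35) / 0.31 = 2.3372 / 0.31 = 7.5393
A = e^7.5393 ≈ 1880 acres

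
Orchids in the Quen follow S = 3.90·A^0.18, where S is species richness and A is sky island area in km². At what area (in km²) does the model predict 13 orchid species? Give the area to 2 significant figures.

800 km²

13 = 3.9 × A^0.18  ⇒  A^0.18 = 13/3.9 = 3.333
ln A = ln(3.333) / 0.18 = 1.2040 / 0.18 = 6.6887
A = e^6.6887 ≈ 803.3 km²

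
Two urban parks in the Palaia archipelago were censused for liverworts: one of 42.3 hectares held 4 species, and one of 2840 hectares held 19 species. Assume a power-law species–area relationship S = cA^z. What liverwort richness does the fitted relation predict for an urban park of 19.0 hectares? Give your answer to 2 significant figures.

3.0

z = ln(19/4) / ln(2840/42.3) = 1.5581 / 4.2068 = 0.3704
c = 4 / 42.3^0.3704 = 4 / 4.003 = 0.9993
S₃ = 0.9993 × 19^0.3704 = 0.9993 × 2.976 ≈ 2.974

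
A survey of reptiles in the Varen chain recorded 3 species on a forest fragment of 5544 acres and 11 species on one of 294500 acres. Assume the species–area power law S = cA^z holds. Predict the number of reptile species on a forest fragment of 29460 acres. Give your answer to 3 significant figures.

5.18

z = ln(11/3) / ln(294500/5544) = 1.2993 / 3.9726 = 0.3271
c = 3 / 5544^0.3271 = 3 / 16.77 = 0.1789
S₃ = 0.1789 × 29460^0.3271 = 0.1789 × 28.96 ≈ 5.181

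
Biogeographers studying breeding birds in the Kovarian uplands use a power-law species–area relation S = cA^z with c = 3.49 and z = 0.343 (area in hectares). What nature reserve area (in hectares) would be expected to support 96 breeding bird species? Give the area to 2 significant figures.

16000 hectares

96 = 3.49 × A^0.343  ⇒  A^0.343 = 96/3.49 = 27.51
ln A = ln(27.51) / 0.343 = 3.3144 / 0.343 = 9.6631
A = e^9.6631 ≈ 15727 hectares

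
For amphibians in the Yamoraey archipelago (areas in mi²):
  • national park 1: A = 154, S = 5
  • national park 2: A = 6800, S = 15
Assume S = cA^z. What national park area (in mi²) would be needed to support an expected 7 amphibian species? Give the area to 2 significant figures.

490 mi²

z = ln(15/5) / ln(6800/154) = 1.0986 / 3.7877 = 0.2900
c = 5 / 154^0.2900 = 5 / 4.31 = 1.16
A = (7/1.16)^(1/0.2900) ⇒ ln A = ln(6.034)/0.2900 = 6.1970
A = e^6.1970 ≈ 491.3 mi²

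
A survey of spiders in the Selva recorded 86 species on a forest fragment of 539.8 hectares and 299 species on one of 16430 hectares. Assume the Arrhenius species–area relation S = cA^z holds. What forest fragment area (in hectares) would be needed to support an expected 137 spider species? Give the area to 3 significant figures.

z = ln(299/86) / ln(16430/539.8) = 1.2461 / 3.4157 = 0.3648
c = 86 / 539.8^0.3648 = 86 / 9.926 = 8.664
A = (137/8.664)^(1/0.3648) ⇒ ln A = ln(15.81)/0.3648 = 7.5675
A = e^7.5675 ≈ 1934 hectares

1930 hectares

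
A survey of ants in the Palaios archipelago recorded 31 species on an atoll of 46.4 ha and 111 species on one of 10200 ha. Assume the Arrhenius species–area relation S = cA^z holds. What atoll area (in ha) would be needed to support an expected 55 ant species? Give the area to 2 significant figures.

520 ha

z = ln(111/31) / ln(10200/46.4) = 1.2755 / 5.3928 = 0.2365
c = 31 / 46.4^0.2365 = 31 / 2.478 = 12.51
A = (55/12.51)^(1/0.2365) ⇒ ln A = ln(4.397)/0.2365 = 6.2613
A = e^6.2613 ≈ 523.9 ha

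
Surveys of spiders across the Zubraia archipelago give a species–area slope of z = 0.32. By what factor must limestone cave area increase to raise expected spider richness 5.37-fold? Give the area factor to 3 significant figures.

(A₂/A₁)^0.32 = 5.37, so A₂/A₁ = 5.37^(1/0.32) = 5.37^3.125
ln(A₂/A₁) = ln 5.37 / 0.32 = 1.6808 / 0.32 = 5.2526
A₂/A₁ = e^5.2526 ≈ 191.1

191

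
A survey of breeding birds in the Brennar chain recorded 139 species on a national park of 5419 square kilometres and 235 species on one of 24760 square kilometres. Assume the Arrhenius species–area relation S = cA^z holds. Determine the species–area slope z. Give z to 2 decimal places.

0.35

Taking logs: ln S = ln c + z ln A, so z = (ln S₂ − ln S₁)/(ln A₂ − ln A₁).
z = ln(235/139) / ln(24760/5419) = ln(1.691) / ln(4.569) = 0.5251 / 1.5193 = 0.3456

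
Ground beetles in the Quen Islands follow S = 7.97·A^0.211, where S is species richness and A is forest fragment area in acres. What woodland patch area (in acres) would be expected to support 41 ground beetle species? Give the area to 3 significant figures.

41 = 7.97 × A^0.211  ⇒  A^0.211 = 41/7.97 = 5.144
ln A = ln(5.144) / 0.211 = 1.6379 / 0.211 = 7.7625
A = e^7.7625 ≈ 2351 acres

2350 acres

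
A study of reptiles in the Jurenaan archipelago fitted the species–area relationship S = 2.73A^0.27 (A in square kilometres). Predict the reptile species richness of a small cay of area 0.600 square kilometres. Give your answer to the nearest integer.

2

S = 2.73 × 0.6^0.27
ln S = ln 2.73 + 0.27 × ln 0.6 = 1.0043 + 0.27 × -0.5108 = 0.8664
S = e^0.8664 ≈ 2.378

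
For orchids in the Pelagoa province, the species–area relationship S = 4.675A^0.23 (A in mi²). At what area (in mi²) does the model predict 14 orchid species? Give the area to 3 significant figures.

14 = 4.675 × A^0.23  ⇒  A^0.23 = 14/4.675 = 2.995
ln A = ln(2.995) / 0.23 = 1.0968 / 0.23 = 4.7688
A = e^4.7688 ≈ 117.8 mi²

118 mi²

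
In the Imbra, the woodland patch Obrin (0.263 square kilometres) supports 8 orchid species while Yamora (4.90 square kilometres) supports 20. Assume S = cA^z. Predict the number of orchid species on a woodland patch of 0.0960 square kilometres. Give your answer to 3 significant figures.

5.83

z = ln(20/8) / ln(4.9/0.263) = 0.9163 / 2.9248 = 0.3133
c = 8 / 0.263^0.3133 = 8 / 0.6581 = 12.16
S₃ = 12.16 × 0.096^0.3133 = 12.16 × 0.4799 ≈ 5.834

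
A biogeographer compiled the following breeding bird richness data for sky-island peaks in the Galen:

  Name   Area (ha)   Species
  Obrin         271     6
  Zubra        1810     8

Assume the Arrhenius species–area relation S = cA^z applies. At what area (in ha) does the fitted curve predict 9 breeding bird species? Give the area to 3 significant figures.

z = ln(8/6) / ln(1810/271) = 0.2877 / 1.8990 = 0.1515
c = 6 / 271^0.1515 = 6 / 2.337 = 2.568
A = (9/2.568)^(1/0.1515) ⇒ ln A = ln(3.505)/0.1515 = 8.2786
A = e^8.2786 ≈ 3939 ha

3940 ha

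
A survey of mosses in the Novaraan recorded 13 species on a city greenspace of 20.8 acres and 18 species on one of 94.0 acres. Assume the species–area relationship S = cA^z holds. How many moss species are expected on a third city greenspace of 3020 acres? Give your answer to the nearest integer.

38

z = ln(18/13) / ln(94/20.8) = 0.3254 / 1.5083 = 0.2157
c = 13 / 20.8^0.2157 = 13 / 1.925 = 6.754
S₃ = 6.754 × 3020^0.2157 = 6.754 × 5.634 ≈ 38.05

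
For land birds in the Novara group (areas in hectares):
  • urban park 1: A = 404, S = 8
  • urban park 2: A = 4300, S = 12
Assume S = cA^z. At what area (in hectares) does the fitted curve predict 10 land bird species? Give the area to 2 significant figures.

1500 hectares

z = ln(12/8) / ln(4300/404) = 0.4055 / 2.3650 = 0.1714
c = 8 / 404^0.1714 = 8 / 2.798 = 2.859
A = (10/2.859)^(1/0.1714) ⇒ ln A = ln(3.498)/0.1714 = 7.3029
A = e^7.3029 ≈ 1485 hectares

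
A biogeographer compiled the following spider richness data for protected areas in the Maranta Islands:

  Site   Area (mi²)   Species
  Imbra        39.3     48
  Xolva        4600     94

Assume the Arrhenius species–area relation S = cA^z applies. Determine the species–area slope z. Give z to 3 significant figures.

0.141

Taking logs: ln S = ln c + z ln A, so z = (ln S₂ − ln S₁)/(ln A₂ − ln A₁).
z = ln(94/48) / ln(4600/39.3) = ln(1.958) / ln(117) = 0.6721 / 4.7626 = 0.1411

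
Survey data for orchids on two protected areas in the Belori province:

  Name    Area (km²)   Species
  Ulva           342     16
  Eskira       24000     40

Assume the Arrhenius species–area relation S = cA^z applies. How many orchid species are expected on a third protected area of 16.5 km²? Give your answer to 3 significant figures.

z = ln(40/16) / ln(24000/342) = 0.9163 / 4.2510 = 0.2155
c = 16 / 342^0.2155 = 16 / 3.517 = 4.549
S₃ = 4.549 × 16.5^0.2155 = 4.549 × 1.83 ≈ 8.324

8.32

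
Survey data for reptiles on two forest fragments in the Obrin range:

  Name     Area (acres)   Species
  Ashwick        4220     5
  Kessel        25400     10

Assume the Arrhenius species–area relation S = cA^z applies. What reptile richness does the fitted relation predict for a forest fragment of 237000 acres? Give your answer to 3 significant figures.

23.7

z = ln(10/5) / ln(25400/4220) = 0.6931 / 1.7949 = 0.3862
c = 5 / 4220^0.3862 = 5 / 25.12 = 0.1991
S₃ = 0.1991 × 237000^0.3862 = 0.1991 × 119 ≈ 23.69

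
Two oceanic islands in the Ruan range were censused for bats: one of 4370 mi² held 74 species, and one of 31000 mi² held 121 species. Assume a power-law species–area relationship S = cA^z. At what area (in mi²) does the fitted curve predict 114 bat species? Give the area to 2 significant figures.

z = ln(121/74) / ln(31000/4370) = 0.4917 / 1.9592 = 0.2510
c = 74 / 4370^0.2510 = 74 / 8.198 = 9.027
A = (114/9.027)^(1/0.2510) ⇒ ln A = ln(12.63)/0.2510 = 10.1043
A = e^10.1043 ≈ 24448 mi²

24000 mi²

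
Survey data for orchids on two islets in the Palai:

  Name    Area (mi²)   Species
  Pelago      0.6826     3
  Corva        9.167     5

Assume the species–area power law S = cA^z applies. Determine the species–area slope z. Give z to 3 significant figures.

0.197

Taking logs: ln S = ln c + z ln A, so z = (ln S₂ − ln S₁)/(ln A₂ − ln A₁).
z = ln(5/3) / ln(9.167/0.6826) = ln(1.667) / ln(13.43) = 0.5108 / 2.5975 = 0.1967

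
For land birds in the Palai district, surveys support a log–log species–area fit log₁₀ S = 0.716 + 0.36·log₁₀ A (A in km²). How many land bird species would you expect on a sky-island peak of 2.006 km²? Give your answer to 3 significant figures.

S = 5.2 × 2.006^0.36 = 5.2 × 1.285 ≈ 6.681

6.68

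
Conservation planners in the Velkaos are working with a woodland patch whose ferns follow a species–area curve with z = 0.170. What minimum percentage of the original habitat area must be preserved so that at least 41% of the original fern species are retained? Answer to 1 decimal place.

Need (A_new/A_old)^0.17 = 0.41, so A_new/A_old = 0.41^(1/0.17) = 0.41^5.882
ln(A_new/A_old) = ln 0.41 / 0.17 = -0.8916 / 0.17 = -5.2447
A_new/A_old = e^-5.2447 ≈ 0.005275

0.5%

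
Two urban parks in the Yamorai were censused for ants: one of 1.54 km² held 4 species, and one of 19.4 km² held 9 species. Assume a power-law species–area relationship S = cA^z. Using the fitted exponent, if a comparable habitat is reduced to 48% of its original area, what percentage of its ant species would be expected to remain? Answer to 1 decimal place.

z = ln(9/4) / ln(19.4/1.54) = 0.8109 / 2.5335 = 0.3201
S_new/S_old = (A_new/A_old)^z = 0.48^0.3201 = exp(0.3201 × -0.7340) = 0.7906

79.1%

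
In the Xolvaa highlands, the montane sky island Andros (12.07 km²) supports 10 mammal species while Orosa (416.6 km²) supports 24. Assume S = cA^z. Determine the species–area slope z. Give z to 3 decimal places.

0.247

Taking logs: ln S = ln c + z ln A, so z = (ln S₂ − ln S₁)/(ln A₂ − ln A₁).
z = ln(24/10) / ln(416.6/12.07) = ln(2.4) / ln(34.52) = 0.8755 / 3.5414 = 0.2472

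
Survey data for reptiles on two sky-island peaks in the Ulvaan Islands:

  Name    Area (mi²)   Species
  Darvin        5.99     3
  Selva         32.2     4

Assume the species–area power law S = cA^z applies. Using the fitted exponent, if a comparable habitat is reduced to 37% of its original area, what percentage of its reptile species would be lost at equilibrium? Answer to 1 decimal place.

15.6%

z = ln(4/3) / ln(32.2/5.99) = 0.2877 / 1.6819 = 0.1710
S_new/S_old = (A_new/A_old)^z = 0.37^0.1710 = exp(0.1710 × -0.9943) = 0.8436
Fraction lost = 1 − 0.8436 = 0.1564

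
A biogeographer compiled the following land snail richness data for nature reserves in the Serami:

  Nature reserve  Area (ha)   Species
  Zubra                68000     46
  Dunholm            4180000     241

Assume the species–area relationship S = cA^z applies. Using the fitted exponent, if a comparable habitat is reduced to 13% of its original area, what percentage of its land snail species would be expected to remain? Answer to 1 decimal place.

44.0%

z = ln(241/46) / ln(4180000/68000) = 1.6562 / 4.1186 = 0.4021
S_new/S_old = (A_new/A_old)^z = 0.13^0.4021 = exp(0.4021 × -2.0402) = 0.4402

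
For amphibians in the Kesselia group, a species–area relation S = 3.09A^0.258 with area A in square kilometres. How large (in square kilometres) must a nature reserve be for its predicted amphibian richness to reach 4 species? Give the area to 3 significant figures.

4 = 3.09 × A^0.258  ⇒  A^0.258 = 4/3.09 = 1.294
ln A = ln(1.294) / 0.258 = 0.2581 / 0.258 = 1.0005
A = e^1.0005 ≈ 2.72 square kilometres

2.72 square kilometres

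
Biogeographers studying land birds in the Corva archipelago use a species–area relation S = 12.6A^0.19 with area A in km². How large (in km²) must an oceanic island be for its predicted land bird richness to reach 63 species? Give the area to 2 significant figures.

63 = 12.6 × A^0.19  ⇒  A^0.19 = 63/12.6 = 5
ln A = ln(5) / 0.19 = 1.6094 / 0.19 = 8.4707
A = e^8.4707 ≈ 4773 km²

4800 km²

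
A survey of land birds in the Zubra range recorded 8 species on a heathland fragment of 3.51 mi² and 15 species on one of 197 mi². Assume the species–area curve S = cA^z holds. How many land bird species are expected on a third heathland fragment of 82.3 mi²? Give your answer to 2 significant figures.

z = ln(15/8) / ln(197/3.51) = 0.6286 / 4.0276 = 0.1561
c = 8 / 3.51^0.1561 = 8 / 1.216 = 6.576
S₃ = 6.576 × 82.3^0.1561 = 6.576 × 1.99 ≈ 13.09

13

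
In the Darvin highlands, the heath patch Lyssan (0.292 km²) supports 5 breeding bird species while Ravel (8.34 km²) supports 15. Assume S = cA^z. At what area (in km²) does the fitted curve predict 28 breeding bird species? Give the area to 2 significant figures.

56 km²

z = ln(15/5) / ln(8.34/0.292) = 1.0986 / 3.3521 = 0.3277
c = 5 / 0.292^0.3277 = 5 / 0.668 = 7.485
A = (28/7.485)^(1/0.3277) ⇒ ln A = ln(3.741)/0.3277 = 4.0255
A = e^4.0255 ≈ 56.01 km²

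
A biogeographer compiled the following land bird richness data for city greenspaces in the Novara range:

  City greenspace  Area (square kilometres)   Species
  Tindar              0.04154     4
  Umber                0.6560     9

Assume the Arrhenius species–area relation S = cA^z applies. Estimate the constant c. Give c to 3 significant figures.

10.2

z = ln(S₂/S₁) / ln(A₂/A₁) = ln(9/4) / ln(0.656/0.04154) = 0.8109 / 2.7595 = 0.2939
c = S₁ / A₁^z = 4 / 0.04154^0.2939 = 4 / 0.3927 = 10.19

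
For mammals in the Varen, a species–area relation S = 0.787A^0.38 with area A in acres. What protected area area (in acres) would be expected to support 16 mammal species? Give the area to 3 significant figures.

16 = 0.787 × A^0.38  ⇒  A^0.38 = 16/0.787 = 20.33
ln A = ln(20.33) / 0.38 = 3.0121 / 0.38 = 7.9266
A = e^7.9266 ≈ 2770 acres

2770 acres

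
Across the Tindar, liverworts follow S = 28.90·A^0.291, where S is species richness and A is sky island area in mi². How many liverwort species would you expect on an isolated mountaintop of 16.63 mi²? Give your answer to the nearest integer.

65

S = 28.9 × 16.63^0.291
ln S = ln 28.9 + 0.291 × ln 16.63 = 3.3638 + 0.291 × 2.8112 = 4.1819
S = e^4.1819 ≈ 65.49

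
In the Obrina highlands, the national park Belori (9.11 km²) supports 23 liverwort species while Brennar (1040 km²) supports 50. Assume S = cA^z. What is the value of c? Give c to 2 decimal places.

z = ln(S₂/S₁) / ln(A₂/A₁) = ln(50/23) / ln(1040/9.11) = 0.7765 / 4.7376 = 0.1639
c = S₁ / A₁^z = 23 / 9.11^0.1639 = 23 / 1.436 = 16.01

16.01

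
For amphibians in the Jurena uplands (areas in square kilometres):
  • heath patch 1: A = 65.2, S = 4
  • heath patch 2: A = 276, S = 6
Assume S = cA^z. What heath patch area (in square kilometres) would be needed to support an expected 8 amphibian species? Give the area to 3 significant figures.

768 square kilometres

z = ln(6/4) / ln(276/65.2) = 0.4055 / 1.4429 = 0.2810
c = 4 / 65.2^0.2810 = 4 / 3.234 = 1.237
A = (8/1.237)^(1/0.2810) ⇒ ln A = ln(6.469)/0.2810 = 6.6442
A = e^6.6442 ≈ 768.3 square kilometres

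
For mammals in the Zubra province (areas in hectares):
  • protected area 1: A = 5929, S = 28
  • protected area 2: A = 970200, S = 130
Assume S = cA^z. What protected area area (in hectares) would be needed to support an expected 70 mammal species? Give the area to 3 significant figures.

z = ln(130/28) / ln(970200/5929) = 1.5353 / 5.0976 = 0.3012
c = 28 / 5929^0.3012 = 28 / 13.69 = 2.045
A = (70/2.045)^(1/0.3012) ⇒ ln A = ln(34.22)/0.3012 = 11.7299
A = e^11.7299 ≈ 124232 hectares

124000 hectares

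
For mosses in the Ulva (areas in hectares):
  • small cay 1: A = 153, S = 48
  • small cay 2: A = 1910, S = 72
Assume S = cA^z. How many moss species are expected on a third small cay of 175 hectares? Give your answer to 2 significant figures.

49

z = ln(72/48) / ln(1910/153) = 0.4055 / 2.5244 = 0.1606
c = 48 / 153^0.1606 = 48 / 2.243 = 21.4
S₃ = 21.4 × 175^0.1606 = 21.4 × 2.292 ≈ 49.05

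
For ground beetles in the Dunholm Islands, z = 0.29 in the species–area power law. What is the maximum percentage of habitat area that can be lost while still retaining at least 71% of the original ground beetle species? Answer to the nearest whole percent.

69%

Need (A_new/A_old)^0.29 = 0.71, so A_new/A_old = 0.71^(1/0.29) = 0.71^3.448
ln(A_new/A_old) = ln 0.71 / 0.29 = -0.3425 / 0.29 = -1.1810
A_new/A_old = e^-1.1810 ≈ 0.307
Fraction that can be lost = 1 − 0.307 = 0.693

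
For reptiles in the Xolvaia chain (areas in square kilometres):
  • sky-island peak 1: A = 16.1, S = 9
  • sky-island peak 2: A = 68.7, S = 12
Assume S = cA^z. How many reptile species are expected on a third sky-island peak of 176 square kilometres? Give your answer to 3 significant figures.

z = ln(12/9) / ln(68.7/16.1) = 0.2877 / 1.4509 = 0.1983
c = 9 / 16.1^0.1983 = 9 / 1.735 = 5.188
S₃ = 5.188 × 176^0.1983 = 5.188 × 2.788 ≈ 14.46

14.5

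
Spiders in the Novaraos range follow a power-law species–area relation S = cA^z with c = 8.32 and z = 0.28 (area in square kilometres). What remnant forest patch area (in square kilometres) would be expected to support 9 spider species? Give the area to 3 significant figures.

1.32 square kilometres

9 = 8.32 × A^0.28  ⇒  A^0.28 = 9/8.32 = 1.082
ln A = ln(1.082) / 0.28 = 0.0786 / 0.28 = 0.2806
A = e^0.2806 ≈ 1.324 square kilometres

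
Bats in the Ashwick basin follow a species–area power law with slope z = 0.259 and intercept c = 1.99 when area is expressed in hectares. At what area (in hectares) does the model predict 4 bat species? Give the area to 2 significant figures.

15 hectares

4 = 1.99 × A^0.259  ⇒  A^0.259 = 4/1.99 = 2.01
ln A = ln(2.01) / 0.259 = 0.6982 / 0.259 = 2.6956
A = e^2.6956 ≈ 14.81 hectares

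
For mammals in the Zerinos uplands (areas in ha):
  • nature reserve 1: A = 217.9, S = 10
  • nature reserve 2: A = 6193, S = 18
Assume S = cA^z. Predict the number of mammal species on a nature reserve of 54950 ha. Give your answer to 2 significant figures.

z = ln(18/10) / ln(6193/217.9) = 0.5878 / 3.3471 = 0.1756
c = 10 / 217.9^0.1756 = 10 / 2.574 = 3.885
S₃ = 3.885 × 54950^0.1756 = 3.885 × 6.798 ≈ 26.41

26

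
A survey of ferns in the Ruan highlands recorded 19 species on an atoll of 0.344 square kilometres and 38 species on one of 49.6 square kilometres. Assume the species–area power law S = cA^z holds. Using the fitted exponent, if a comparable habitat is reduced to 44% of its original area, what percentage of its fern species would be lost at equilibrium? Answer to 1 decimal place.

10.8%

z = ln(38/19) / ln(49.6/0.344) = 0.6931 / 4.9711 = 0.1394
S_new/S_old = (A_new/A_old)^z = 0.44^0.1394 = exp(0.1394 × -0.8210) = 0.8918
Fraction lost = 1 − 0.8918 = 0.1082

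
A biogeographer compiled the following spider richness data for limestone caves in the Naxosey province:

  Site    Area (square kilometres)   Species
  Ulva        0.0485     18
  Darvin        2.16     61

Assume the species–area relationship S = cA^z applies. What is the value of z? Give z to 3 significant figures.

0.321

Taking logs: ln S = ln c + z ln A, so z = (ln S₂ − ln S₁)/(ln A₂ − ln A₁).
z = ln(61/18) / ln(2.16/0.0485) = ln(3.389) / ln(44.54) = 1.2205 / 3.7963 = 0.3215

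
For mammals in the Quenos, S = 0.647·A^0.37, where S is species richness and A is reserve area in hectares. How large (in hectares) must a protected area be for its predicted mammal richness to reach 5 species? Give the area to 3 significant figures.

251 hectares

5 = 0.647 × A^0.37  ⇒  A^0.37 = 5/0.647 = 7.728
ln A = ln(7.728) / 0.37 = 2.0448 / 0.37 = 5.5266
A = e^5.5266 ≈ 251.3 hectares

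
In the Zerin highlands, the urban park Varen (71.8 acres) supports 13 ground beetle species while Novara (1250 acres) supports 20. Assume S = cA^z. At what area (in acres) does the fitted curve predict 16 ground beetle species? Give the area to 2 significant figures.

280 acres

z = ln(20/13) / ln(1250/71.8) = 0.4308 / 2.8570 = 0.1508
c = 13 / 71.8^0.1508 = 13 / 1.905 = 6.825
A = (16/6.825)^(1/0.1508) ⇒ ln A = ln(2.344)/0.1508 = 5.6510
A = e^5.6510 ≈ 284.6 acres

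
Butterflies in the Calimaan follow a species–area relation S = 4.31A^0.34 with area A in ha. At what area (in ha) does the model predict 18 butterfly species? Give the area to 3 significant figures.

18 = 4.31 × A^0.34  ⇒  A^0.34 = 18/4.31 = 4.176
ln A = ln(4.176) / 0.34 = 1.4294 / 0.34 = 4.2042
A = e^4.2042 ≈ 66.97 ha

67.0 ha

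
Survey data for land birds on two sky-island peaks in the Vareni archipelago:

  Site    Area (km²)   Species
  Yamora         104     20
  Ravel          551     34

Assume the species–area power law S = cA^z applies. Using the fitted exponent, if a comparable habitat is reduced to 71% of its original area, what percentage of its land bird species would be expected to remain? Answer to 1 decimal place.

z = ln(34/20) / ln(551/104) = 0.5306 / 1.6673 = 0.3182
S_new/S_old = (A_new/A_old)^z = 0.71^0.3182 = exp(0.3182 × -0.3425) = 0.8967

89.7%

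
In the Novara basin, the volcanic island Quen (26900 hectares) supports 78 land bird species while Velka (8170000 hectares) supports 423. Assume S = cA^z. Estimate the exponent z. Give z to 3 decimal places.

0.296

Taking logs: ln S = ln c + z ln A, so z = (ln S₂ − ln S₁)/(ln A₂ − ln A₁).
z = ln(423/78) / ln(8170000/26900) = ln(5.423) / ln(303.7) = 1.6907 / 5.7161 = 0.2958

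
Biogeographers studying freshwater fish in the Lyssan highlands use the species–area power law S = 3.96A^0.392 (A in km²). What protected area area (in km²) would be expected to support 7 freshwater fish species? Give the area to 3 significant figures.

7 = 3.96 × A^0.392  ⇒  A^0.392 = 7/3.96 = 1.768
ln A = ln(1.768) / 0.392 = 0.5697 / 0.392 = 1.4532
A = e^1.4532 ≈ 4.277 km²

4.28 km²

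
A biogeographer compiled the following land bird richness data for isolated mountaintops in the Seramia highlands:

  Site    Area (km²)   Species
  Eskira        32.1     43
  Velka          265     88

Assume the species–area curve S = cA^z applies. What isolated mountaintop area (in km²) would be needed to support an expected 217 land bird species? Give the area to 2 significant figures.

3800 km²

z = ln(88/43) / ln(265/32.1) = 0.7161 / 2.1109 = 0.3393
c = 43 / 32.1^0.3393 = 43 / 3.244 = 13.25
A = (217/13.25)^(1/0.3393) ⇒ ln A = ln(16.37)/0.3393 = 8.2401
A = e^8.2401 ≈ 3790 km²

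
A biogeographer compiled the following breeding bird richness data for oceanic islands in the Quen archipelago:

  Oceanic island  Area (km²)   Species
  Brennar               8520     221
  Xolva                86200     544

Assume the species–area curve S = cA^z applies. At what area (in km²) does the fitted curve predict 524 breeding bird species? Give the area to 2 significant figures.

z = ln(544/221) / ln(86200/8520) = 0.9008 / 2.3143 = 0.3892
c = 221 / 8520^0.3892 = 221 / 33.87 = 6.524
A = (524/6.524)^(1/0.3892) ⇒ ln A = ln(80.32)/0.3892 = 11.2682
A = e^11.2682 ≈ 78291 km²

78000 km²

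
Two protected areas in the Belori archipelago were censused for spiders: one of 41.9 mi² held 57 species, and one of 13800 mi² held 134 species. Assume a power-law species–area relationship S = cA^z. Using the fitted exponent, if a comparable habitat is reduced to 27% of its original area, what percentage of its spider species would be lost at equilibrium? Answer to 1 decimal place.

z = ln(134/57) / ln(13800/41.9) = 0.8548 / 5.7971 = 0.1475
S_new/S_old = (A_new/A_old)^z = 0.27^0.1475 = exp(0.1475 × -1.3093) = 0.8244
Fraction lost = 1 − 0.8244 = 0.1756

17.6%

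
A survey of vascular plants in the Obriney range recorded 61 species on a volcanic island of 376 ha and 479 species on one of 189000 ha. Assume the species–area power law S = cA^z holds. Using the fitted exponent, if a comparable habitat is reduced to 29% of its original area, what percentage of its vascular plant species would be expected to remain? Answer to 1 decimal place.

z = ln(479/61) / ln(189000/376) = 2.0608 / 6.2199 = 0.3313
S_new/S_old = (A_new/A_old)^z = 0.29^0.3313 = exp(0.3313 × -1.2379) = 0.6636

66.4%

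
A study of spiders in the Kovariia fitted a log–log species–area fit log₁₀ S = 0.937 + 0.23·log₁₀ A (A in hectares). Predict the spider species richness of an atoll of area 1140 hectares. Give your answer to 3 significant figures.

43.7

S = 8.65 × 1140^0.23
ln S = ln 8.65 + 0.23 × ln 1140 = 2.1575 + 0.23 × 7.0388 = 3.7764
S = e^3.7764 ≈ 43.66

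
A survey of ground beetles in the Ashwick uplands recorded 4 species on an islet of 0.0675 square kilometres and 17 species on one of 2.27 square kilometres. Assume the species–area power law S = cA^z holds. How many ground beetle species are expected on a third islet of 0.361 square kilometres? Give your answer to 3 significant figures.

7.98

z = ln(17/4) / ln(2.27/0.0675) = 1.4469 / 3.5154 = 0.4116
c = 4 / 0.0675^0.4116 = 4 / 0.3297 = 12.13
S₃ = 12.13 × 0.361^0.4116 = 12.13 × 0.6575 ≈ 7.976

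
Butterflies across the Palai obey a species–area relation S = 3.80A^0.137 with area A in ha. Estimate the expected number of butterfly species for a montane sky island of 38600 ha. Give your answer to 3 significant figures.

S = 3.8 × 38600^0.137 = 3.8 × 4.25 ≈ 16.15

16.1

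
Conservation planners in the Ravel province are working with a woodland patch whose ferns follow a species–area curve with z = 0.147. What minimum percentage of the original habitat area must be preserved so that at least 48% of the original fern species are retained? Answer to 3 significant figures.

0.679%

Need (A_new/A_old)^0.147 = 0.48, so A_new/A_old = 0.48^(1/0.147) = 0.48^6.803
ln(A_new/A_old) = ln 0.48 / 0.147 = -0.7340 / 0.147 = -4.9930
A_new/A_old = e^-4.9930 ≈ 0.006785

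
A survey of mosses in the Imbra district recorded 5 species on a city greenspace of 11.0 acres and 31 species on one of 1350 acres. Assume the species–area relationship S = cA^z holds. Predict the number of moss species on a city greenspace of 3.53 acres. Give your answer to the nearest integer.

z = ln(31/5) / ln(1350/11) = 1.8245 / 4.8100 = 0.3793
c = 5 / 11^0.3793 = 5 / 2.483 = 2.013
S₃ = 2.013 × 3.53^0.3793 = 2.013 × 1.614 ≈ 3.249

3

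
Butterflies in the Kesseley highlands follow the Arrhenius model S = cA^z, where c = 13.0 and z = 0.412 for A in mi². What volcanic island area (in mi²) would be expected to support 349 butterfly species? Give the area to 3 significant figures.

2940 mi²

349 = 13 × A^0.412  ⇒  A^0.412 = 349/13 = 26.85
ln A = ln(26.85) / 0.412 = 3.2901 / 0.412 = 7.9857
A = e^7.9857 ≈ 2939 mi²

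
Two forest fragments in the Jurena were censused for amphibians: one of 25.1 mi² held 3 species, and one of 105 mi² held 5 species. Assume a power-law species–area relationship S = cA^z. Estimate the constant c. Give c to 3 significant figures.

z = ln(S₂/S₁) / ln(A₂/A₁) = ln(5/3) / ln(105/25.1) = 0.5108 / 1.4311 = 0.3569
c = S₁ / A₁^z = 3 / 25.1^0.3569 = 3 / 3.159 = 0.9495

0.950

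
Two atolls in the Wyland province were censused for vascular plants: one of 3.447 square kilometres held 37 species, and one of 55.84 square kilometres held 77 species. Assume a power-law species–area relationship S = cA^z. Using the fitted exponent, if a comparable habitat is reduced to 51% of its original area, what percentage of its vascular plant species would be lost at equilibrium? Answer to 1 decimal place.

z = ln(77/37) / ln(55.84/3.447) = 0.7329 / 2.7850 = 0.2632
S_new/S_old = (A_new/A_old)^z = 0.51^0.2632 = exp(0.2632 × -0.6733) = 0.8376
Fraction lost = 1 − 0.8376 = 0.1624

16.2%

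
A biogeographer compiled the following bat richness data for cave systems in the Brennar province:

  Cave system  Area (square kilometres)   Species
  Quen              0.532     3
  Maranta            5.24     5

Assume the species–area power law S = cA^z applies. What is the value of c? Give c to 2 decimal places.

3.45

z = ln(S₂/S₁) / ln(A₂/A₁) = ln(5/3) / ln(5.24/0.532) = 0.5108 / 2.2874 = 0.2233
c = S₁ / A₁^z = 3 / 0.532^0.2233 = 3 / 0.8685 = 3.454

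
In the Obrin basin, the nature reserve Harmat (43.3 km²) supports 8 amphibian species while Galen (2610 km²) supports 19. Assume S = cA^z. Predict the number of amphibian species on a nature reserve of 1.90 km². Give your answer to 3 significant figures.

4.14

z = ln(19/8) / ln(2610/43.3) = 0.8650 / 4.0990 = 0.2110
c = 8 / 43.3^0.2110 = 8 / 2.215 = 3.612
S₃ = 3.612 × 1.9^0.2110 = 3.612 × 1.145 ≈ 4.136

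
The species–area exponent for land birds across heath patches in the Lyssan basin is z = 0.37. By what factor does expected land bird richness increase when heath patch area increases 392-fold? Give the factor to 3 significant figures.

9.11

S₂/S₁ = (A₂/A₁)^z = 392^0.37
ln(S₂/S₁) = 0.37 × ln 392 = 0.37 × 5.9713 = 2.2094
S₂/S₁ = e^2.2094 ≈ 9.11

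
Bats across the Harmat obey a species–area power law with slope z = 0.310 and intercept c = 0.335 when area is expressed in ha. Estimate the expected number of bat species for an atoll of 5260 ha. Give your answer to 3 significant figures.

S = 0.335 × 5260^0.31
ln S = ln 0.335 + 0.31 × ln 5260 = -1.0936 + 0.31 × 8.5679 = 1.5624
S = e^1.5624 ≈ 4.77

4.77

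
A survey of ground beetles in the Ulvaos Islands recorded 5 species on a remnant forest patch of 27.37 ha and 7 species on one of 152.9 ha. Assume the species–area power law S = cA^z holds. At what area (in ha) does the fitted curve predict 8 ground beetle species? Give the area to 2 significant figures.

300 ha

z = ln(7/5) / ln(152.9/27.37) = 0.3365 / 1.7203 = 0.1956
c = 5 / 27.37^0.1956 = 5 / 1.91 = 2.617
A = (8/2.617)^(1/0.1956) ⇒ ln A = ln(3.057)/0.1956 = 5.7125
A = e^5.7125 ≈ 302.6 ha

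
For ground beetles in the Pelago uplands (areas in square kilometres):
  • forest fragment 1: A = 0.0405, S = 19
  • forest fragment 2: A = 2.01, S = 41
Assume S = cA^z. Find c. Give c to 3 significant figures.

35.7

z = ln(S₂/S₁) / ln(A₂/A₁) = ln(41/19) / ln(2.01/0.0405) = 0.7691 / 3.9046 = 0.1970
c = S₁ / A₁^z = 19 / 0.0405^0.1970 = 19 / 0.5317 = 35.73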